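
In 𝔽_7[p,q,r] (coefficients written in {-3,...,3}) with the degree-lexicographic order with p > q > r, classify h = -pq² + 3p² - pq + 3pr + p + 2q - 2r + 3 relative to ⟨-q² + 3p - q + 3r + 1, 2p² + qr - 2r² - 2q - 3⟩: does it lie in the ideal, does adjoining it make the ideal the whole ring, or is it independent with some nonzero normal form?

-pq² + 3p² - pq + 3pr + p + 2q - 2r + 3 is independent of I; its normal form modulo I is 2q - 2r + 3.

First compute the reduced Gröbner basis of I by Buchberger's algorithm.
f_1 = -q² + 3p - q + 3r + 1, LT = q².
f_2 = 2p² + qr - 2r² - 2q - 3, LT = p².

The S-polynomials (S(f_1,f_2)) all reduce to 0 modulo the current basis, so we have a Gröbner basis.
Inter-reduce: drop elements whose leading term is divisible by another's, tail-reduce, and make monic.
Reduced Gröbner basis: {p² - 3qr - r² - q + 2, q² - 3p + q - 3r - 1}.
Label its elements g_1 = p² - 3qr - r² - q + 2, g_2 = q² - 3p + q - 3r - 1.

Reduce h = -pq² + 3p² - pq + 3pr + p + 2q - 2r + 3 modulo G:
  leading term pq²: subtract (-p)·g_2 from -pq² + 3p² - pq + 3pr + p + 2q - 2r + 3 → 2q - 2r + 3
  leading term q: no divisor's leading term divides it; move 2q to the remainder.
  leading term r: no divisor's leading term divides it; move -2r to the remainder.
  leading term 1: no divisor's leading term divides it; move 3 to the remainder.
  normal form = 2q - 2r + 3.
The normal form is nonzero, so h ∉ I. Since h minus its normal form lies in I, I + (h) = I + (n) where n = 2q - 2r + 3; decide whether this ideal is the whole ring.
Run Buchberger on G together with n (pairs among the g_i already reduce to 0 since G is a Gröbner basis):
g_1 = p² - 3qr - r² - q + 2, LT = p².
g_2 = q² - 3p + q - 3r - 1, LT = q².
n = 2q - 2r + 3, LT = q.

S(g_2,n): lcm = q². S = qr - 3p + 3q - 3r - 1.
  reduce S modulo (g_1, g_2, n):
  remainder r² - 3p + 2r - 2 ≠ 0; add m_4 = r² - 3p + 2r - 2 to the basis.

The other S-polynomials (S(g_1,g_2), S(g_1,n), S(g_1,m_4), S(g_2,m_4), S(n,m_4)) all reduce to 0 modulo the current basis, so we have a Gröbner basis.
Inter-reduce: drop elements whose leading term is divisible by another's, tail-reduce, and make monic.
Reduced Gröbner basis: {p² + 2p + r - 1, r² - 3p + 2r - 2, q - r - 2}.
The reduced Gröbner basis of I + (h) is {p² + 2p + r - 1, r² - 3p + 2r - 2, q - r - 2} ≠ {1}, a proper ideal, so the enlarged system stays consistent: h is independent of I, with normal form 2q - 2r + 3.

Ideal membership is decidable via reduction modulo a Gröbner basis.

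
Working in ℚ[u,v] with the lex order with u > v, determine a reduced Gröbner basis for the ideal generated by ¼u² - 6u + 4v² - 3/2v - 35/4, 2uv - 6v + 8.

G = {u - 4v³ + 3/2v² + 49/2v - 21, v⁴ - ⅜v³ - 49/8v² + 9/2v + 1}

This is the nonlinear analogue of row-reducing a linear system.

f_1 = ¼u² - 6u + 4v² - 3/2v - 35/4, LT = u².
f_2 = 2uv - 6v + 8, LT = uv.

S(f_1,f_2): lcm = u²v. S = -21uv - 4u + 16v³ - 6v² - 35v.
  leading term uv: subtract (-21/2)·f_2 from -21uv - 4u + 16v³ - 6v² - 35v → -4u + 16v³ - 6v² - 98v + 84
  leading term u: no divisor's leading term divides it; move -4u to the remainder.
  leading term v³: no divisor's leading term divides it; move 16v³ to the remainder.
  leading term v²: no divisor's leading term divides it; move -6v² to the remainder.
  leading term v: no divisor's leading term divides it; move -98v to the remainder.
  leading term 1: no divisor's leading term divides it; move 84 to the remainder.
  remainder -4u + 16v³ - 6v² - 98v + 84 ≠ 0; add g_3 = -4u + 16v³ - 6v² - 98v + 84 to the basis.

S(f_2,g_3): lcm = uv. S = 4v⁴ - 3/2v³ - 49/2v² + 18v + 4.
  leading term v⁴: no divisor's leading term divides it; move 4v⁴ to the remainder.
  leading term v³: no divisor's leading term divides it; move -3/2v³ to the remainder.
  leading term v²: no divisor's leading term divides it; move -49/2v² to the remainder.
  leading term v: no divisor's leading term divides it; move 18v to the remainder.
  leading term 1: no divisor's leading term divides it; move 4 to the remainder.
  remainder 4v⁴ - 3/2v³ - 49/2v² + 18v + 4 ≠ 0; add g_4 = 4v⁴ - 3/2v³ - 49/2v² + 18v + 4 to the basis.

The other S-polynomials (S(f_1,g_3), S(f_1,g_4), S(f_2,g_4), S(g_3,g_4)) all reduce to 0 modulo the current basis, so we have a Gröbner basis.
Inter-reduce: drop elements whose leading term is divisible by another's, tail-reduce, and make monic.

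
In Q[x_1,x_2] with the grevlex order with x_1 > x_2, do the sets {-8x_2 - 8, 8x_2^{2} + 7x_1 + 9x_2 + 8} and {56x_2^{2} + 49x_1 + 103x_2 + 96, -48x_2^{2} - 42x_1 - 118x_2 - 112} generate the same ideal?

Since reduced Gröbner bases are canonical representatives of ideals under a given ordering, it suffices to compute and compare them.
Buchberger on the first generating set:
f_1 = -8x_2 - 8, LT = x_2.
f_2 = 8x_2^{2} + 7x_1 + 9x_2 + 8, LT = x_2^{2}.

S(f_1,f_2): lcm = x_2^{2}. S = -\tfrac{7}{8}x_1 - \tfrac{1}{8}x_2 - 1.
  reduce S modulo (f_1, f_2):
  remainder -\tfrac{7}{8}x_1 - \tfrac{7}{8} ≠ 0; add g_3 = -\tfrac{7}{8}x_1 - \tfrac{7}{8} to the basis.

The other S-polynomials (S(f_1,g_3), S(f_2,g_3)) all reduce to 0 modulo the current basis, so we have a Gröbner basis.
Inter-reduce: drop elements whose leading term is divisible by another's, tail-reduce, and make monic.
Reduced Gröbner basis: {x_1 + 1, x_2 + 1}.

Buchberger on the second generating set:
h_1 = 56x_2^{2} + 49x_1 + 103x_2 + 96, LT = x_2^{2}.
h_2 = -48x_2^{2} - 42x_1 - 118x_2 - 112, LT = x_2^{2}.

S(h_1,h_2): lcm = x_2^{2}. S = -\tfrac{13}{21}x_2 - \tfrac{13}{21}.
  reduce S modulo (h_1, h_2):
  remainder -\tfrac{13}{21}x_2 - \tfrac{13}{21} ≠ 0; add k_3 = -\tfrac{13}{21}x_2 - \tfrac{13}{21} to the basis.

S(h_1,k_3): lcm = x_2^{2}. S = \tfrac{7}{8}x_1 + \tfrac{47}{56}x_2 + \tfrac{12}{7}.
  reduce S modulo (h_1, h_2, k_3):
  remainder \tfrac{7}{8}x_1 + \tfrac{7}{8} ≠ 0; add k_4 = \tfrac{7}{8}x_1 + \tfrac{7}{8} to the basis.

The other S-polynomials (S(h_2,k_3), S(h_1,k_4), S(h_2,k_4), S(k_3,k_4)) all reduce to 0 modulo the current basis, so we have a Gröbner basis.
Inter-reduce: drop elements whose leading term is divisible by another's, tail-reduce, and make monic.
Reduced Gröbner basis: {x_1 + 1, x_2 + 1}.

Same reduced basis, so the two generating sets span the same ideal.
The same test decides containment: I ⊆ J iff every generator of I reduces to 0 modulo a Gröbner basis of J.

Yes, the ideals are equal.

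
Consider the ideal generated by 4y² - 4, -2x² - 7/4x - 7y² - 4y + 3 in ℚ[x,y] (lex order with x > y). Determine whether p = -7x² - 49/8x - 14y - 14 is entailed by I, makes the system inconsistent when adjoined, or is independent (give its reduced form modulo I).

-7x² - 49/8x - 14y - 14 lies in I (it reduces to 0).

First compute the reduced Gröbner basis of I by Buchberger's algorithm.
f_1 = 4y² - 4, LT = y².
f_2 = -2x² - 7/4x - 7y² - 4y + 3, LT = x².

The S-polynomials (S(f_1,f_2)) all reduce to 0 modulo the current basis, so we have a Gröbner basis.
Inter-reduce: drop elements whose leading term is divisible by another's, tail-reduce, and make monic.
Reduced Gröbner basis: {x² + ⅞x + 2y + 2, y² - 1}.
Label its elements g_1 = x² + ⅞x + 2y + 2, g_2 = y² - 1.

Reduce p = -7x² - 49/8x - 14y - 14 modulo G:
  leading term x²: subtract (-7)·g_1 from -7x² - 49/8x - 14y - 14 → 0
  normal form = 0.
Since the normal form is 0, p ∈ I.

The remainder on division by a Gröbner basis is unique — it is the normal form.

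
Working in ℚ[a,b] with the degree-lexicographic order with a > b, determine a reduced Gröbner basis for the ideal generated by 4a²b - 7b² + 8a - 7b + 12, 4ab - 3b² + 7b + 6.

f_1 = 4a²b - 7b² + 8a - 7b + 12, LT = a²b.
f_2 = 4ab - 3b² + 7b + 6, LT = ab.

S(f_1,f_2): lcm = a²b. S = ¾ab² - 7/4ab - 7/4b² + ½a - 7/4b + 3.
  leading term ab²: subtract (3/16b)·f_2 from ¾ab² - 7/4ab - 7/4b² + ½a - 7/4b + 3 → 9/16b³ - 7/4ab - 49/16b² + ½a - 23/8b + 3
  leading term b³: no divisor's leading term divides it; move 9/16b³ to the remainder.
  leading term ab: subtract (-7/16)·f_2 from -7/4ab - 49/16b² + ½a - 23/8b + 3 → -35/8b² + ½a + 3/16b + 45/8
  leading term b²: no divisor's leading term divides it; move -35/8b² to the remainder.
  leading term a: no divisor's leading term divides it; move ½a to the remainder.
  leading term b: no divisor's leading term divides it; move 3/16b to the remainder.
  leading term 1: no divisor's leading term divides it; move 45/8 to the remainder.
  remainder 9/16b³ - 35/8b² + ½a + 3/16b + 45/8 ≠ 0; add g_3 = 9/16b³ - 35/8b² + ½a + 3/16b + 45/8 to the basis.

S(f_1,g_3): lcm = a²b³. S = 70/9a²b² - 7/4b⁴ - 8/9a³ - ⅓a²b + 2ab² - 7/4b³ - 10a² + 3b².
  leading term a²b²: subtract (35/18b)·f_1 from 70/9a²b² - 7/4b⁴ - 8/9a³ - ⅓a²b + 2ab² - 7/4b³ - 10a² + 3b² → -7/4b⁴ - 8/9a³ - ⅓a²b + 2ab² + 427/36b³ - 10a² - 140/9ab + 299/18b² - 70/3b
  leading term b⁴: subtract (-28/9b)·g_3 from -7/4b⁴ - 8/9a³ - ⅓a²b + 2ab² + 427/36b³ - 10a² - 140/9ab + 299/18b² - 70/3b → -8/9a³ - ⅓a²b + 2ab² - 7/4b³ - 10a² - 14ab + 619/36b² - 35/6b
  leading term a³: no divisor's leading term divides it; move -8/9a³ to the remainder.
  leading term a²b: subtract (-1/12)·f_1 from -⅓a²b + 2ab² - 7/4b³ - 10a² - 14ab + 619/36b² - 35/6b → 2ab² - 7/4b³ - 10a² - 14ab + 299/18b² + ⅔a - 77/12b + 1
  leading term ab²: subtract (½b)·f_2 from 2ab² - 7/4b³ - 10a² - 14ab + 299/18b² + ⅔a - 77/12b + 1 → -¼b³ - 10a² - 14ab + 118/9b² + ⅔a - 113/12b + 1
  leading term b³: subtract (-4/9)·g_3 from -¼b³ - 10a² - 14ab + 118/9b² + ⅔a - 113/12b + 1 → -10a² - 14ab + 67/6b² + 8/9a - 28/3b + 7/2
  leading term a²: no divisor's leading term divides it; move -10a² to the remainder.
  leading term ab: subtract (-7/2)·f_2 from -14ab + 67/6b² + 8/9a - 28/3b + 7/2 → ⅔b² + 8/9a + 91/6b + 49/2
  leading term b²: no divisor's leading term divides it; move ⅔b² to the remainder.
  leading term a: no divisor's leading term divides it; move 8/9a to the remainder.
  leading term b: no divisor's leading term divides it; move 91/6b to the remainder.
  leading term 1: no divisor's leading term divides it; move 49/2 to the remainder.
  remainder -8/9a³ - 10a² + ⅔b² + 8/9a + 91/6b + 49/2 ≠ 0; add g_4 = -8/9a³ - 10a² + ⅔b² + 8/9a + 91/6b + 49/2 to the basis.

S(f_2,g_3): lcm = ab³. S = -¾b⁴ + 70/9ab² + 7/4b³ - 8/9a² - ⅓ab + 3/2b² - 10a.
  leading term b⁴: subtract (-4/3b)·g_3 from -¾b⁴ + 70/9ab² + 7/4b³ - 8/9a² - ⅓ab + 3/2b² - 10a → 70/9ab² - 49/12b³ - 8/9a² + ⅓ab + 7/4b² - 10a + 15/2b
  leading term ab²: subtract (35/18b)·f_2 from 70/9ab² - 49/12b³ - 8/9a² + ⅓ab + 7/4b² - 10a + 15/2b → 7/4b³ - 8/9a² + ⅓ab - 427/36b² - 10a - 25/6b
  leading term b³: subtract (28/9)·g_3 from 7/4b³ - 8/9a² + ⅓ab - 427/36b² - 10a - 25/6b → -8/9a² + ⅓ab + 7/4b² - 104/9a - 19/4b - 35/2
  leading term a²: no divisor's leading term divides it; move -8/9a² to the remainder.
  leading term ab: subtract (1/12)·f_2 from ⅓ab + 7/4b² - 104/9a - 19/4b - 35/2 → 2b² - 104/9a - 16/3b - 18
  leading term b²: no divisor's leading term divides it; move 2b² to the remainder.
  leading term a: no divisor's leading term divides it; move -104/9a to the remainder.
  leading term b: no divisor's leading term divides it; move -16/3b to the remainder.
  leading term 1: no divisor's leading term divides it; move -18 to the remainder.
  remainder -8/9a² + 2b² - 104/9a - 16/3b - 18 ≠ 0; add g_5 = -8/9a² + 2b² - 104/9a - 16/3b - 18 to the basis.

The other S-polynomials (S(f_1,g_4), S(f_2,g_4), S(g_3,g_4), S(f_1,g_5), S(f_2,g_5), S(g_3,g_5), S(g_4,g_5)) all reduce to 0 modulo the current basis, so we have a Gröbner basis.
Inter-reduce: drop elements whose leading term is divisible by another's, tail-reduce, and make monic.

G = {b³ - 70/9b² + 8/9a + ⅓b + 10, a² - 9/4b² + 13a + 6b + 81/4, ab - ¾b² + 7/4b + 3/2}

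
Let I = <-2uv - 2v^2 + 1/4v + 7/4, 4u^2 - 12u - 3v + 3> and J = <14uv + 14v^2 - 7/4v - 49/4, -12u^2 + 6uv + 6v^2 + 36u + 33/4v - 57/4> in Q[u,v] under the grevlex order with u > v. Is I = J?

For a fixed monomial order, each ideal has a unique reduced Gröbner basis; comparing bases decides equality.
Buchberger on the first generating set:
f_1 = -2uv - 2v^2 + 1/4v + 7/4, LT = uv.
f_2 = 4u^2 - 12u - 3v + 3, LT = u^2.

S(f_1,f_2): lcm = u^2v. S = uv^2 + 23/8uv + 3/4v^2 - 7/8u - 3/4v.
  leading term uv^2: subtract (-1/2v)·f_1 from uv^2 + 23/8uv + 3/4v^2 - 7/8u - 3/4v → -v^3 + 23/8uv + 7/8v^2 - 7/8u + 1/8v
  leading term v^3: no divisor's leading term divides it; move -v^3 to the remainder.
  leading term uv: subtract (-23/16)·f_1 from 23/8uv + 7/8v^2 - 7/8u + 1/8v → -2v^2 - 7/8u + 31/64v + 161/64
  leading term v^2: no divisor's leading term divides it; move -2v^2 to the remainder.
  leading term u: no divisor's leading term divides it; move -7/8u to the remainder.
  leading term v: no divisor's leading term divides it; move 31/64v to the remainder.
  leading term 1: no divisor's leading term divides it; move 161/64 to the remainder.
  remainder -v^3 - 2v^2 - 7/8u + 31/64v + 161/64 ≠ 0; add g_3 = -v^3 - 2v^2 - 7/8u + 31/64v + 161/64 to the basis.

The other S-polynomials (S(f_1,g_3), S(f_2,g_3)) all reduce to 0 modulo the current basis, so we have a Gröbner basis.
Inter-reduce: drop elements whose leading term is divisible by another's, tail-reduce, and make monic.
Reduced Gröbner basis: {v^3 + 2v^2 + 7/8u - 31/64v - 161/64, u^2 - 3u - 3/4v + 3/4, uv + v^2 - 1/8v - 7/8}.

Buchberger on the second generating set:
h_1 = 14uv + 14v^2 - 7/4v - 49/4, LT = uv.
h_2 = -12u^2 + 6uv + 6v^2 + 36u + 33/4v - 57/4, LT = u^2.

S(h_1,h_2): lcm = u^2v. S = 3/2uv^2 + 1/2v^3 + 23/8uv + 11/16v^2 - 7/8u - 19/16v.
  leading term uv^2: subtract (3/28v)·h_1 from 3/2uv^2 + 1/2v^3 + 23/8uv + 11/16v^2 - 7/8u - 19/16v → -v^3 + 23/8uv + 7/8v^2 - 7/8u + 1/8v
  leading term v^3: no divisor's leading term divides it; move -v^3 to the remainder.
  leading term uv: subtract (23/112)·h_1 from 23/8uv + 7/8v^2 - 7/8u + 1/8v → -2v^2 - 7/8u + 31/64v + 161/64
  leading term v^2: no divisor's leading term divides it; move -2v^2 to the remainder.
  leading term u: no divisor's leading term divides it; move -7/8u to the remainder.
  leading term v: no divisor's leading term divides it; move 31/64v to the remainder.
  leading term 1: no divisor's leading term divides it; move 161/64 to the remainder.
  remainder -v^3 - 2v^2 - 7/8u + 31/64v + 161/64 ≠ 0; add k_3 = -v^3 - 2v^2 - 7/8u + 31/64v + 161/64 to the basis.

The other S-polynomials (S(h_1,k_3), S(h_2,k_3)) all reduce to 0 modulo the current basis, so we have a Gröbner basis.
Inter-reduce: drop elements whose leading term is divisible by another's, tail-reduce, and make monic.
Reduced Gröbner basis: {v^3 + 2v^2 + 7/8u - 31/64v - 161/64, u^2 - 3u - 3/4v + 3/4, uv + v^2 - 1/8v - 7/8}.

Same reduced basis, so the two generating sets span the same ideal.

Yes, the ideals are equal.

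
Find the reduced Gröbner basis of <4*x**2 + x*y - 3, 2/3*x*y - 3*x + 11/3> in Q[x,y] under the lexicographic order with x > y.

G = {x + 17/44*y - 27/44, y**2 - 207/34*y - 241/34}

f_1 = 4*x**2 + x*y - 3, LT = x**2.
f_2 = 2/3*x*y - 3*x + 11/3, LT = x*y.

S(f_1,f_2): lcm = x**2*y. S = 9/2*x**2 + 1/4*x*y**2 - 11/2*x - 3/4*y.
  leading term x**2: subtract (9/8)·f_1 from 9/2*x**2 + 1/4*x*y**2 - 11/2*x - 3/4*y → 1/4*x*y**2 - 9/8*x*y - 11/2*x - 3/4*y + 27/8
  leading term x*y**2: subtract (3/8*y)·f_2 from 1/4*x*y**2 - 9/8*x*y - 11/2*x - 3/4*y + 27/8 → -11/2*x - 17/8*y + 27/8
  leading term x: no divisor's leading term divides it; move -11/2*x to the remainder.
  leading term y: no divisor's leading term divides it; move -17/8*y to the remainder.
  leading term 1: no divisor's leading term divides it; move 27/8 to the remainder.
  remainder -11/2*x - 17/8*y + 27/8 ≠ 0; add g_3 = -11/2*x - 17/8*y + 27/8 to the basis.

S(f_2,g_3): lcm = x*y. S = -9/2*x - 17/44*y**2 + 27/44*y + 11/2.
  leading term x: subtract (9/11)·g_3 from -9/2*x - 17/44*y**2 + 27/44*y + 11/2 → -17/44*y**2 + 207/88*y + 241/88
  leading term y**2: no divisor's leading term divides it; move -17/44*y**2 to the remainder.
  leading term y: no divisor's leading term divides it; move 207/88*y to the remainder.
  leading term 1: no divisor's leading term divides it; move 241/88 to the remainder.
  remainder -17/44*y**2 + 207/88*y + 241/88 ≠ 0; add g_4 = -17/44*y**2 + 207/88*y + 241/88 to the basis.

The other S-polynomials (S(f_1,g_3), S(f_1,g_4), S(f_2,g_4), S(g_3,g_4)) all reduce to 0 modulo the current basis, so we have a Gröbner basis.
Inter-reduce: drop elements whose leading term is divisible by another's, tail-reduce, and make monic.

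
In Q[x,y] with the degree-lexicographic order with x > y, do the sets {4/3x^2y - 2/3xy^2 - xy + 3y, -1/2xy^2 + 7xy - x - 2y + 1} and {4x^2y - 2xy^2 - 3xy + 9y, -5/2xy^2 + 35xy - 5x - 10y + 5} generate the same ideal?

Yes, the ideals are equal.

Since reduced Gröbner bases are canonical representatives of ideals under a given ordering, it suffices to compute and compare them.
Buchberger on the first generating set:
f_1 = 4/3x^2y - 2/3xy^2 - xy + 3y, LT = x^2y.
f_2 = -1/2xy^2 + 7xy - x - 2y + 1, LT = xy^2.

S(f_1,f_2): lcm = x^2y^2. S = -1/2xy^3 + 14x^2y - 3/4xy^2 - 2x^2 - 4xy + 9/4y^2 + 2x.
  leading term xy^3: subtract (y)·f_2 from -1/2xy^3 + 14x^2y - 3/4xy^2 - 2x^2 - 4xy + 9/4y^2 + 2x → 14x^2y - 31/4xy^2 - 2x^2 - 3xy + 17/4y^2 + 2x - y
  leading term x^2y: subtract (21/2)·f_1 from 14x^2y - 31/4xy^2 - 2x^2 - 3xy + 17/4y^2 + 2x - y → -3/4xy^2 - 2x^2 + 15/2xy + 17/4y^2 + 2x - 65/2y
  leading term xy^2: subtract (3/2)·f_2 from -3/4xy^2 - 2x^2 + 15/2xy + 17/4y^2 + 2x - 65/2y → -2x^2 - 3xy + 17/4y^2 + 7/2x - 59/2y - 3/2
  leading term x^2: no divisor's leading term divides it; move -2x^2 to the remainder.
  leading term xy: no divisor's leading term divides it; move -3xy to the remainder.
  leading term y^2: no divisor's leading term divides it; move 17/4y^2 to the remainder.
  leading term x: no divisor's leading term divides it; move 7/2x to the remainder.
  leading term y: no divisor's leading term divides it; move -59/2y to the remainder.
  leading term 1: no divisor's leading term divides it; move -3/2 to the remainder.
  remainder -2x^2 - 3xy + 17/4y^2 + 7/2x - 59/2y - 3/2 ≠ 0; add g_3 = -2x^2 - 3xy + 17/4y^2 + 7/2x - 59/2y - 3/2 to the basis.

S(f_1,g_3): lcm = x^2y. S = -2xy^2 + 17/8y^3 + xy - 59/4y^2 + 3/2y.
  leading term xy^2: subtract (4)·f_2 from -2xy^2 + 17/8y^3 + xy - 59/4y^2 + 3/2y → 17/8y^3 - 27xy - 59/4y^2 + 4x + 19/2y - 4
  leading term y^3: no divisor's leading term divides it; move 17/8y^3 to the remainder.
  leading term xy: no divisor's leading term divides it; move -27xy to the remainder.
  leading term y^2: no divisor's leading term divides it; move -59/4y^2 to the remainder.
  leading term x: no divisor's leading term divides it; move 4x to the remainder.
  leading term y: no divisor's leading term divides it; move 19/2y to the remainder.
  leading term 1: no divisor's leading term divides it; move -4 to the remainder.
  remainder 17/8y^3 - 27xy - 59/4y^2 + 4x + 19/2y - 4 ≠ 0; add g_4 = 17/8y^3 - 27xy - 59/4y^2 + 4x + 19/2y - 4 to the basis.

The other S-polynomials (S(f_2,g_3), S(f_1,g_4), S(f_2,g_4), S(g_3,g_4)) all reduce to 0 modulo the current basis, so we have a Gröbner basis.
Inter-reduce: drop elements whose leading term is divisible by another's, tail-reduce, and make monic.
Reduced Gröbner basis: {xy^2 - 14xy + 2x + 4y - 2, y^3 - 216/17xy - 118/17y^2 + 32/17x + 76/17y - 32/17, x^2 + 3/2xy - 17/8y^2 - 7/4x + 59/4y + 3/4}.

Buchberger on the second generating set:
h_1 = 4x^2y - 2xy^2 - 3xy + 9y, LT = x^2y.
h_2 = -5/2xy^2 + 35xy - 5x - 10y + 5, LT = xy^2.

S(h_1,h_2): lcm = x^2y^2. S = -1/2xy^3 + 14x^2y - 3/4xy^2 - 2x^2 - 4xy + 9/4y^2 + 2x.
  leading term xy^3: subtract (1/5y)·h_2 from -1/2xy^3 + 14x^2y - 3/4xy^2 - 2x^2 - 4xy + 9/4y^2 + 2x → 14x^2y - 31/4xy^2 - 2x^2 - 3xy + 17/4y^2 + 2x - y
  leading term x^2y: subtract (7/2)·h_1 from 14x^2y - 31/4xy^2 - 2x^2 - 3xy + 17/4y^2 + 2x - y → -3/4xy^2 - 2x^2 + 15/2xy + 17/4y^2 + 2x - 65/2y
  leading term xy^2: subtract (3/10)·h_2 from -3/4xy^2 - 2x^2 + 15/2xy + 17/4y^2 + 2x - 65/2y → -2x^2 - 3xy + 17/4y^2 + 7/2x - 59/2y - 3/2
  leading term x^2: no divisor's leading term divides it; move -2x^2 to the remainder.
  leading term xy: no divisor's leading term divides it; move -3xy to the remainder.
  leading term y^2: no divisor's leading term divides it; move 17/4y^2 to the remainder.
  leading term x: no divisor's leading term divides it; move 7/2x to the remainder.
  leading term y: no divisor's leading term divides it; move -59/2y to the remainder.
  leading term 1: no divisor's leading term divides it; move -3/2 to the remainder.
  remainder -2x^2 - 3xy + 17/4y^2 + 7/2x - 59/2y - 3/2 ≠ 0; add k_3 = -2x^2 - 3xy + 17/4y^2 + 7/2x - 59/2y - 3/2 to the basis.

S(h_1,k_3): lcm = x^2y. S = -2xy^2 + 17/8y^3 + xy - 59/4y^2 + 3/2y.
  leading term xy^2: subtract (4/5)·h_2 from -2xy^2 + 17/8y^3 + xy - 59/4y^2 + 3/2y → 17/8y^3 - 27xy - 59/4y^2 + 4x + 19/2y - 4
  leading term y^3: no divisor's leading term divides it; move 17/8y^3 to the remainder.
  leading term xy: no divisor's leading term divides it; move -27xy to the remainder.
  leading term y^2: no divisor's leading term divides it; move -59/4y^2 to the remainder.
  leading term x: no divisor's leading term divides it; move 4x to the remainder.
  leading term y: no divisor's leading term divides it; move 19/2y to the remainder.
  leading term 1: no divisor's leading term divides it; move -4 to the remainder.
  remainder 17/8y^3 - 27xy - 59/4y^2 + 4x + 19/2y - 4 ≠ 0; add k_4 = 17/8y^3 - 27xy - 59/4y^2 + 4x + 19/2y - 4 to the basis.

The other S-polynomials (S(h_2,k_3), S(h_1,k_4), S(h_2,k_4), S(k_3,k_4)) all reduce to 0 modulo the current basis, so we have a Gröbner basis.
Inter-reduce: drop elements whose leading term is divisible by another's, tail-reduce, and make monic.
Reduced Gröbner basis: {xy^2 - 14xy + 2x + 4y - 2, y^3 - 216/17xy - 118/17y^2 + 32/17x + 76/17y - 32/17, x^2 + 3/2xy - 17/8y^2 - 7/4x + 59/4y + 3/4}.

These coincide, so the ideals are equal.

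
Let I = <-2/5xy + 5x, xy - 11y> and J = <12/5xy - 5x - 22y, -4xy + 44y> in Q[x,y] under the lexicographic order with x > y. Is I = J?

Yes, the ideals are equal.

For a fixed monomial order, each ideal has a unique reduced Gröbner basis; comparing bases decides equality.
Buchberger on the first generating set:
f_1 = -2/5xy + 5x, LT = xy.
f_2 = xy - 11y, LT = xy.

S(f_1,f_2): lcm = xy. S = -25/2x + 11y.
  leading term x: no divisor's leading term divides it; move -25/2x to the remainder.
  leading term y: no divisor's leading term divides it; move 11y to the remainder.
  remainder -25/2x + 11y ≠ 0; add g_3 = -25/2x + 11y to the basis.

S(f_1,g_3): lcm = xy. S = -25/2x + 22/25y^2.
  leading term x: subtract (1)·g_3 from -25/2x + 22/25y^2 → 22/25y^2 - 11y
  leading term y^2: no divisor's leading term divides it; move 22/25y^2 to the remainder.
  leading term y: no divisor's leading term divides it; move -11y to the remainder.
  remainder 22/25y^2 - 11y ≠ 0; add g_4 = 22/25y^2 - 11y to the basis.

The other S-polynomials (S(f_2,g_3), S(f_1,g_4), S(f_2,g_4), S(g_3,g_4)) all reduce to 0 modulo the current basis, so we have a Gröbner basis.
Inter-reduce: drop elements whose leading term is divisible by another's, tail-reduce, and make monic.
Reduced Gröbner basis: {x - 22/25y, y^2 - 25/2y}.

Buchberger on the second generating set:
h_1 = 12/5xy - 5x - 22y, LT = xy.
h_2 = -4xy + 44y, LT = xy.

S(h_1,h_2): lcm = xy. S = -25/12x + 11/6y.
  leading term x: no divisor's leading term divides it; move -25/12x to the remainder.
  leading term y: no divisor's leading term divides it; move 11/6y to the remainder.
  remainder -25/12x + 11/6y ≠ 0; add k_3 = -25/12x + 11/6y to the basis.

S(h_1,k_3): lcm = xy. S = -25/12x + 22/25y^2 - 55/6y.
  leading term x: subtract (1)·k_3 from -25/12x + 22/25y^2 - 55/6y → 22/25y^2 - 11y
  leading term y^2: no divisor's leading term divides it; move 22/25y^2 to the remainder.
  leading term y: no divisor's leading term divides it; move -11y to the remainder.
  remainder 22/25y^2 - 11y ≠ 0; add k_4 = 22/25y^2 - 11y to the basis.

The other S-polynomials (S(h_2,k_3), S(h_1,k_4), S(h_2,k_4), S(k_3,k_4)) all reduce to 0 modulo the current basis, so we have a Gröbner basis.
Inter-reduce: drop elements whose leading term is divisible by another's, tail-reduce, and make monic.
Reduced Gröbner basis: {x - 22/25y, y^2 - 25/2y}.

The two bases agree; hence the ideals are identical.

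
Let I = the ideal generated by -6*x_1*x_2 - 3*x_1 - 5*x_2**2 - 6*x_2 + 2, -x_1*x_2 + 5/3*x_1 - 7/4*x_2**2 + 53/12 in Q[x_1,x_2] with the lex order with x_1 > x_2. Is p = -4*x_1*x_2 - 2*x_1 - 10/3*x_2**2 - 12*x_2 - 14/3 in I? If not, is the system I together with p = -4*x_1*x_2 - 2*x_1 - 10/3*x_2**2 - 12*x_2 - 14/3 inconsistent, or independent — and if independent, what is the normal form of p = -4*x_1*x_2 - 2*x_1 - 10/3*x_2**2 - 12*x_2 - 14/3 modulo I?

Adjoining -4*x_1*x_2 - 2*x_1 - 10/3*x_2**2 - 12*x_2 - 14/3 makes the ideal the whole ring: the system is inconsistent.

First compute the reduced Gröbner basis of I by Buchberger's algorithm.
f_1 = -6*x_1*x_2 - 3*x_1 - 5*x_2**2 - 6*x_2 + 2, LT = x_1*x_2.
f_2 = -x_1*x_2 + 5/3*x_1 - 7/4*x_2**2 + 53/12, LT = x_1*x_2.

S(f_1,f_2): lcm = x_1*x_2. S = 13/6*x_1 - 11/12*x_2**2 + x_2 + 49/12.
  reduce S modulo (f_1, f_2):
  remainder 13/6*x_1 - 11/12*x_2**2 + x_2 + 49/12 ≠ 0; add h_3 = 13/6*x_1 - 11/12*x_2**2 + x_2 + 49/12 to the basis.

S(f_1,h_3): lcm = x_1*x_2. S = 1/2*x_1 + 11/26*x_2**3 + 29/78*x_2**2 - 23/26*x_2 - 1/3.
  reduce S modulo (f_1, f_2, h_3):
  remainder 11/26*x_2**3 + 7/12*x_2**2 - 29/26*x_2 - 199/156 ≠ 0; add h_4 = 11/26*x_2**3 + 7/12*x_2**2 - 29/26*x_2 - 199/156 to the basis.

The other S-polynomials (S(f_2,h_3), S(f_1,h_4), S(f_2,h_4), S(h_3,h_4)) all reduce to 0 modulo the current basis, so we have a Gröbner basis.
Inter-reduce: drop elements whose leading term is divisible by another's, tail-reduce, and make monic.
Reduced Gröbner basis: {x_1 - 11/26*x_2**2 + 6/13*x_2 + 49/26, x_2**3 + 91/66*x_2**2 - 29/11*x_2 - 199/66}.
Label its elements g_1 = x_1 - 11/26*x_2**2 + 6/13*x_2 + 49/26, g_2 = x_2**3 + 91/66*x_2**2 - 29/11*x_2 - 199/66.

Reduce p = -4*x_1*x_2 - 2*x_1 - 10/3*x_2**2 - 12*x_2 - 14/3 modulo G:
  leading term x_1*x_2: subtract (-4*x_2)·g_1 from -4*x_1*x_2 - 2*x_1 - 10/3*x_2**2 - 12*x_2 - 14/3 → -2*x_1 - 22/13*x_2**3 - 58/39*x_2**2 - 58/13*x_2 - 14/3
  leading term x_1: subtract (-2)·g_1 from -2*x_1 - 22/13*x_2**3 - 58/39*x_2**2 - 58/13*x_2 - 14/3 → -22/13*x_2**3 - 7/3*x_2**2 - 46/13*x_2 - 35/39
  leading term x_2**3: subtract (-22/13)·g_2 from -22/13*x_2**3 - 7/3*x_2**2 - 46/13*x_2 - 35/39 → -8*x_2 - 6
  leading term x_2: no divisor's leading term divides it; move -8*x_2 to the remainder.
  leading term 1: no divisor's leading term divides it; move -6 to the remainder.
  normal form = -8*x_2 - 6.
The normal form is nonzero, so p ∉ I. Since p minus its normal form lies in I, I + (p) = I + (r) where r = -8*x_2 - 6; decide whether this ideal is the whole ring.
Run Buchberger on G together with r (pairs among the g_i already reduce to 0 since G is a Gröbner basis):
g_1 = x_1 - 11/26*x_2**2 + 6/13*x_2 + 49/26, LT = x_1.
g_2 = x_2**3 + 91/66*x_2**2 - 29/11*x_2 - 199/66, LT = x_2**3.
r = -8*x_2 - 6, LT = x_2.

S(g_2,r): lcm = x_2**3. S = 83/132*x_2**2 - 29/11*x_2 - 199/66.
  reduce S modulo (g_1, g_2, r):
  remainder -1445/2112 ≠ 0; add m_4 = -1445/2112 to the basis.

The other S-polynomials (S(g_1,g_2), S(g_1,r), S(g_1,m_4), S(g_2,m_4), S(r,m_4)) all reduce to 0 modulo the current basis, so we have a Gröbner basis.
Inter-reduce: drop elements whose leading term is divisible by another's, tail-reduce, and make monic.
Reduced Gröbner basis: {1}.
The reduced Gröbner basis of I + (p) is {1}: the ideal is the whole ring, so the enlarged system has no common solution — adjoining p is inconsistent.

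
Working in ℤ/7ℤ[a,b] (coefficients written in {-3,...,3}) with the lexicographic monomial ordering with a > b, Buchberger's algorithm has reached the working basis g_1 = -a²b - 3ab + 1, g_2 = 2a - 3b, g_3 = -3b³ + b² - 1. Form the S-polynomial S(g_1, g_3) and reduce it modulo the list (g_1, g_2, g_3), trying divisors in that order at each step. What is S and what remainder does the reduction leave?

S(g_1, g_3) = -2a²b² + 2a² + 3ab³ - b²; remainder on division = 0.

lcm(LM(g_1), LM(g_3)) = a²b³.
S = (lcm/LT(g_1))·g_1 − (lcm/LT(g_3))·g_3 = -2a²b² + 2a² + 3ab³ - b².
Reduce S modulo (g_1, g_2, g_3) in that order:
  leading term a²b²: subtract (2b)·g_1 from -2a²b² + 2a² + 3ab³ - b² → 2a² + 3ab³ - ab² - b² - 2b
  leading term a²: subtract (a)·g_2 from 2a² + 3ab³ - ab² - b² - 2b → 3ab³ - ab² + 3ab - b² - 2b
  leading term ab³: subtract (-2b³)·g_2 from 3ab³ - ab² + 3ab - b² - 2b → -ab² + 3ab + b⁴ - b² - 2b
  leading term ab²: subtract (3b²)·g_2 from -ab² + 3ab + b⁴ - b² - 2b → 3ab + b⁴ + 2b³ - b² - 2b
  leading term ab: subtract (-2b)·g_2 from 3ab + b⁴ + 2b³ - b² - 2b → b⁴ + 2b³ - 2b
  leading term b⁴: subtract (2b)·g_3 from b⁴ + 2b³ - 2b → 0
The remainder is 0, so this S-polynomial contributes no new basis element.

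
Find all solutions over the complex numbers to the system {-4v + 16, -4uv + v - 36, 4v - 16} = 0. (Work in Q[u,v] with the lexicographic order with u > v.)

Compute a lex Gröbner basis by Buchberger's algorithm.
f_1 = -4v + 16, LT = v.
f_2 = -4uv + v - 36, LT = uv.
f_3 = 4v - 16, LT = v.

S(f_1,f_2): lcm = uv. S = -4u + \tfrac{1}{4}v - 9.
  reduce S modulo (f_1, f_2, f_3):
  remainder -4u - 8 ≠ 0; add h_4 = -4u - 8 to the basis.

The other S-polynomials (S(f_1,f_3), S(f_2,f_3), S(f_1,h_4), S(f_2,h_4), S(f_3,h_4)) all reduce to 0 modulo the current basis, so we have a Gröbner basis.
Inter-reduce: drop elements whose leading term is divisible by another's, tail-reduce, and make monic.
Reduced Gröbner basis: {u + 2, v - 4}.

The lex basis is triangular: the last element involves only v. Solving v - 4 = 0 gives v ∈ {4}; substituting each value into the earlier elements determines the remaining variables.
  v = 4: the earlier basis element becomes u + 2 = 0, giving u = -2 — point (-2, 4).

{(-2, 4)}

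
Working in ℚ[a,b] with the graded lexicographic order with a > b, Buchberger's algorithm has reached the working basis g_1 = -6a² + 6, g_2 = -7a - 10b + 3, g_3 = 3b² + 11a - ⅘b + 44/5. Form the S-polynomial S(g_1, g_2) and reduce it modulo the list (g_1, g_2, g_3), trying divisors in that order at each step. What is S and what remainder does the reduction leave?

lcm(LM(g_1), LM(g_2)) = a².
S = (lcm/LT(g_1))·g_1 − (lcm/LT(g_2))·g_2 = -10/7ab + 3/7a - 1.
Reduce S modulo (g_1, g_2, g_3) in that order:
  leading term ab: subtract (10/49b)·g_2 from -10/7ab + 3/7a - 1 → 100/49b² + 3/7a - 30/49b - 1
  leading term b²: subtract (100/147)·g_3 from 100/49b² + 3/7a - 30/49b - 1 → -1037/147a - 10/147b - 1027/147
  leading term a: subtract (1037/1029)·g_2 from -1037/147a - 10/147b - 1027/147 → 10300/1029b - 10300/1029
  leading term b: no divisor's leading term divides it; move 10300/1029b to the remainder.
  leading term 1: no divisor's leading term divides it; move -10300/1029 to the remainder.
The remainder 10300/1029b - 10300/1029 is nonzero, so it would be added as the next basis element.
An S-polynomial is built so that the two leading terms cancel; whether anything survives reduction is exactly the Gröbner-basis criterion.

S(g_1, g_2) = -10/7ab + 3/7a - 1; remainder on division = 10300/1029b - 10300/1029.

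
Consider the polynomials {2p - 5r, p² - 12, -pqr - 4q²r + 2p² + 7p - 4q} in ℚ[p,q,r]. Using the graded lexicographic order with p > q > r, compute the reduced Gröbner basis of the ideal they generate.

G = {q² + 55/48qr - 25/8r - 35/8, r² - 48/25, p - 5/2r}

This is the nonlinear analogue of row-reducing a linear system.

f_1 = 2p - 5r, LT = p.
f_2 = p² - 12, LT = p².
f_3 = -pqr - 4q²r + 2p² + 7p - 4q, LT = pqr.

S(f_1,f_2): lcm = p². S = -5/2pr + 12.
  leading term pr: subtract (-5/4r)·f_1 from -5/2pr + 12 → -25/4r² + 12
  leading term r²: no divisor's leading term divides it; move -25/4r² to the remainder.
  leading term 1: no divisor's leading term divides it; move 12 to the remainder.
  remainder -25/4r² + 12 ≠ 0; add g_4 = -25/4r² + 12 to the basis.

S(f_1,f_3): lcm = pqr. S = -4q²r - 5/2qr² + 2p² + 7p - 4q.
  leading term q²r: no divisor's leading term divides it; move -4q²r to the remainder.
  leading term qr²: subtract (⅖q)·g_4 from -5/2qr² + 2p² + 7p - 4q → 2p² + 7p - 44/5q
  leading term p²: subtract (p)·f_1 from 2p² + 7p - 44/5q → 5pr + 7p - 44/5q
  leading term pr: subtract (5/2r)·f_1 from 5pr + 7p - 44/5q → 25/2r² + 7p - 44/5q
  leading term r²: subtract (-2)·g_4 from 25/2r² + 7p - 44/5q → 7p - 44/5q + 24
  leading term p: subtract (7/2)·f_1 from 7p - 44/5q + 24 → -44/5q + 35/2r + 24
  leading term q: no divisor's leading term divides it; move -44/5q to the remainder.
  leading term r: no divisor's leading term divides it; move 35/2r to the remainder.
  leading term 1: no divisor's leading term divides it; move 24 to the remainder.
  remainder -4q²r - 44/5q + 35/2r + 24 ≠ 0; add g_5 = -4q²r - 44/5q + 35/2r + 24 to the basis.

S(f_2,f_3): lcm = p²qr. S = -4pq²r + 2p³ + 7p² - 4pq - 12qr.
  leading term pq²r: subtract (-2q²r)·f_1 from -4pq²r + 2p³ + 7p² - 4pq - 12qr → -10q²r² + 2p³ + 7p² - 4pq - 12qr
  leading term q²r²: subtract (8/5q²)·g_4 from -10q²r² + 2p³ + 7p² - 4pq - 12qr → 2p³ + 7p² - 4pq - 96/5q² - 12qr
  leading term p³: subtract (p²)·f_1 from 2p³ + 7p² - 4pq - 96/5q² - 12qr → 5p²r + 7p² - 4pq - 96/5q² - 12qr
  leading term p²r: subtract (5/2pr)·f_1 from 5p²r + 7p² - 4pq - 96/5q² - 12qr → 25/2pr² + 7p² - 4pq - 96/5q² - 12qr
  leading term pr²: subtract (25/4r²)·f_1 from 25/2pr² + 7p² - 4pq - 96/5q² - 12qr → 125/4r³ + 7p² - 4pq - 96/5q² - 12qr
  leading term r³: subtract (-5r)·g_4 from 125/4r³ + 7p² - 4pq - 96/5q² - 12qr → 7p² - 4pq - 96/5q² - 12qr + 60r
  leading term p²: subtract (7/2p)·f_1 from 7p² - 4pq - 96/5q² - 12qr + 60r → -4pq + 35/2pr - 96/5q² - 12qr + 60r
  leading term pq: subtract (-2q)·f_1 from -4pq + 35/2pr - 96/5q² - 12qr + 60r → 35/2pr - 96/5q² - 22qr + 60r
  leading term pr: subtract (35/4r)·f_1 from 35/2pr - 96/5q² - 22qr + 60r → -96/5q² - 22qr + 175/4r² + 60r
  leading term q²: no divisor's leading term divides it; move -96/5q² to the remainder.
  leading term qr: no divisor's leading term divides it; move -22qr to the remainder.
  leading term r²: subtract (-7)·g_4 from 175/4r² + 60r → 60r + 84
  leading term r: no divisor's leading term divides it; move 60r to the remainder.
  leading term 1: no divisor's leading term divides it; move 84 to the remainder.
  remainder -96/5q² - 22qr + 60r + 84 ≠ 0; add g_6 = -96/5q² - 22qr + 60r + 84 to the basis.

The other S-polynomials (S(f_1,g_4), S(f_2,g_4), S(f_3,g_4), S(f_1,g_5), S(f_2,g_5), S(f_3,g_5), S(g_4,g_5), S(f_1,g_6), S(f_2,g_6), S(f_3,g_6), S(g_4,g_6), S(g_5,g_6)) all reduce to 0 modulo the current basis, so we have a Gröbner basis.
Inter-reduce: drop elements whose leading term is divisible by another's, tail-reduce, and make monic.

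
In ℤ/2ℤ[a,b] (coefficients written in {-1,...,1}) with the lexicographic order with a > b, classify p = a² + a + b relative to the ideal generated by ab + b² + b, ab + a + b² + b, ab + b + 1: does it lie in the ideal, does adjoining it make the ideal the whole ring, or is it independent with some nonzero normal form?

First compute the reduced Gröbner basis of I by Buchberger's algorithm.
f_1 = ab + b² + b, LT = ab.
f_2 = ab + a + b² + b, LT = ab.
f_3 = ab + b + 1, LT = ab.

S(f_1,f_2): lcm = ab. S = a.
  leading term a: no divisor's leading term divides it; move a to the remainder.
  remainder a ≠ 0; add h_4 = a to the basis.

S(f_1,f_3): lcm = ab. S = b² + 1.
  leading term b²: no divisor's leading term divides it; move b² to the remainder.
  leading term 1: no divisor's leading term divides it; move 1 to the remainder.
  remainder b² + 1 ≠ 0; add h_5 = b² + 1 to the basis.

S(f_1,h_4): lcm = ab. S = b² + b.
  leading term b²: subtract (1)·h_5 from b² + b → b + 1
  leading term b: no divisor's leading term divides it; move b to the remainder.
  leading term 1: no divisor's leading term divides it; move 1 to the remainder.
  remainder b + 1 ≠ 0; add h_6 = b + 1 to the basis.

The other S-polynomials (S(f_2,f_3), S(f_2,h_4), S(f_3,h_4), S(f_1,h_5), S(f_2,h_5), S(f_3,h_5), S(h_4,h_5), S(f_1,h_6), S(f_2,h_6), S(f_3,h_6), S(h_4,h_6), S(h_5,h_6)) all reduce to 0 modulo the current basis, so we have a Gröbner basis.
Inter-reduce: drop elements whose leading term is divisible by another's, tail-reduce, and make monic.
Reduced Gröbner basis: {a, b + 1}.
Label its elements g_1 = a, g_2 = b + 1.

Reduce p = a² + a + b modulo G:
  leading term a²: subtract (a)·g_1 from a² + a + b → a + b
  leading term a: subtract (1)·g_1 from a + b → b
  leading term b: subtract (1)·g_2 from b → 1
  leading term 1: no divisor's leading term divides it; move 1 to the remainder.
  normal form = 1.
The normal form is nonzero, so p ∉ I. Since p minus its normal form lies in I, I + (p) = I + (r) where r = 1; decide whether this ideal is the whole ring.
Here r = 1 is a nonzero constant, hence a unit: 1 ∈ I + (p), the Gröbner basis of I + (p) is {1}, and the enlarged system has no common solution — adjoining p is inconsistent.

Adjoining a² + a + b makes the ideal the whole ring: the system is inconsistent.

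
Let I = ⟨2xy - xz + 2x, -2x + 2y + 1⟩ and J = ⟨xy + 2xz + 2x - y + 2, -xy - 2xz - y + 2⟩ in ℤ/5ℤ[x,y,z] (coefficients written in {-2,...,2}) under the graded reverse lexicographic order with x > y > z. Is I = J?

Yes, the ideals are equal.

Equality of ideals is decidable: compute both reduced Gröbner bases (unique for the ordering) and check whether they agree.
Buchberger on the first generating set:
f_1 = 2xy - xz + 2x, LT = xy.
f_2 = -2x + 2y + 1, LT = x.

S(f_1,f_2): lcm = xy. S = y² + 2xz + x - 2y.
  leading term y²: no divisor's leading term divides it; move y² to the remainder.
  leading term xz: subtract (-z)·f_2 from 2xz + x - 2y → 2yz + x - 2y + z
  leading term yz: no divisor's leading term divides it; move 2yz to the remainder.
  leading term x: subtract (2)·f_2 from x - 2y + z → -y + z - 2
  leading term y: no divisor's leading term divides it; move -y to the remainder.
  leading term z: no divisor's leading term divides it; move z to the remainder.
  leading term 1: no divisor's leading term divides it; move -2 to the remainder.
  remainder y² + 2yz - y + z - 2 ≠ 0; add g_3 = y² + 2yz - y + z - 2 to the basis.

The other S-polynomials (S(f_1,g_3), S(f_2,g_3)) all reduce to 0 modulo the current basis, so we have a Gröbner basis.
Inter-reduce: drop elements whose leading term is divisible by another's, tail-reduce, and make monic.
Reduced Gröbner basis: {y² + 2yz - y + z - 2, x - y + 2}.

Buchberger on the second generating set:
h_1 = xy + 2xz + 2x - y + 2, LT = xy.
h_2 = -xy - 2xz - y + 2, LT = xy.

S(h_1,h_2): lcm = xy. S = 2x - 2y - 1.
  leading term x: no divisor's leading term divides it; move 2x to the remainder.
  leading term y: no divisor's leading term divides it; move -2y to the remainder.
  leading term 1: no divisor's leading term divides it; move -1 to the remainder.
  remainder 2x - 2y - 1 ≠ 0; add k_3 = 2x - 2y - 1 to the basis.

S(h_1,k_3): lcm = xy. S = y² + 2xz + 2x + 2y + 2.
  leading term y²: no divisor's leading term divides it; move y² to the remainder.
  leading term xz: subtract (z)·k_3 from 2xz + 2x + 2y + 2 → 2yz + 2x + 2y + z + 2
  leading term yz: no divisor's leading term divides it; move 2yz to the remainder.
  leading term x: subtract (1)·k_3 from 2x + 2y + z + 2 → -y + z - 2
  leading term y: no divisor's leading term divides it; move -y to the remainder.
  leading term z: no divisor's leading term divides it; move z to the remainder.
  leading term 1: no divisor's leading term divides it; move -2 to the remainder.
  remainder y² + 2yz - y + z - 2 ≠ 0; add k_4 = y² + 2yz - y + z - 2 to the basis.

The other S-polynomials (S(h_2,k_3), S(h_1,k_4), S(h_2,k_4), S(k_3,k_4)) all reduce to 0 modulo the current basis, so we have a Gröbner basis.
Inter-reduce: drop elements whose leading term is divisible by another's, tail-reduce, and make monic.
Reduced Gröbner basis: {y² + 2yz - y + z - 2, x - y + 2}.

The two bases agree; hence the ideals are identical.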